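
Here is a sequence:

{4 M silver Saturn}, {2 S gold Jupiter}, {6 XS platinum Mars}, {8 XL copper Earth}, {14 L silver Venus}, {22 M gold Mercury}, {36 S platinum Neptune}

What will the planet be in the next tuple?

Uranus

For the planet, runs backward through the planets Mercury→Neptune: Saturn, Jupiter, Mars, Earth, Venus, Mercury, Neptune → Uranus.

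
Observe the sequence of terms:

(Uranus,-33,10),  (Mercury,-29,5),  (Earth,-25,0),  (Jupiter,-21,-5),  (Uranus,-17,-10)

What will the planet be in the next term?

Mercury

Planet goes Uranus, Mercury, Earth, Jupiter, Uranus → Mercury (repeats Uranus → Mercury → Earth → Jupiter).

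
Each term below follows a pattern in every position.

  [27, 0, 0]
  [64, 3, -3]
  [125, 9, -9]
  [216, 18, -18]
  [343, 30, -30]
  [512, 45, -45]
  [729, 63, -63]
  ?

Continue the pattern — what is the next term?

For the first entry, perfect cubes: 3³, 4³, 5³, …: 27, 64, 125, 216, 343, 512, 729 → 1000.
For the second entry, differences are 3, 6, 9, … (increasing by 3 each time): 0, 3, 9, 18, 30, 45, 63 → 84.
Third entry goes 0, -3, -9, -18, -30, -45, -63 → -84 (always the negative of the second entry).
Putting it together: [1000, 84, -84].

[1000, 84, -84]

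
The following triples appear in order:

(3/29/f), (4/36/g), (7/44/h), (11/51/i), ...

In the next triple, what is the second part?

First part: each term is the sum of the two before it, so 3, 4, 7, 11 → 18.
Second part: alternating steps +7, +8, +7, +8, …; 29, 36, 44, 51 → 59.
Letter: f, g, h, i → j (letters move forward 1 place in the alphabet).

59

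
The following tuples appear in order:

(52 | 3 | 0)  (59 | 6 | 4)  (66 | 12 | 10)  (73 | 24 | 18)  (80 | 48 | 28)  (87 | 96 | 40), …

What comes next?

For the first value, +7 each step: 52, 59, 66, 73, 80, 87 → 94.
For the second value, ×2 each step: 3, 6, 12, 24, 48, 96 → 192.
Third value: differences are 4, 6, 8, … (increasing by 2 each time); 0, 4, 10, 18, 28, 40 → 54.
Combining the parts gives (94 | 192 | 54).

(94 | 192 | 54)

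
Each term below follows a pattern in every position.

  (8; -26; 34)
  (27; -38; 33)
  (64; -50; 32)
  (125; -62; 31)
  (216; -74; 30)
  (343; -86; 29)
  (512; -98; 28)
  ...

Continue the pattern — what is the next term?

(729; -110; 27)

First value — perfect cubes: 2³, 3³, 4³, …: 8, 27, 64, 125, 216, 343, 512 → 729.
Second value — −12 each step: -26, -38, -50, -62, -74, -86, -98 → -110.
Third value: −1 each step; 34, 33, 32, 31, 30, 29, 28 → 27.
Combining the parts gives (729; -110; 27).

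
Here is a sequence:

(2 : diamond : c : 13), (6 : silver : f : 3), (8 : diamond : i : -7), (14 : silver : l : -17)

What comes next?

First entry: each term is the sum of the two before it; 2, 6, 8, 14 → 22.
Rank goes diamond, silver, diamond, silver → diamond (alternates diamond ↔ silver).
Letter: c, f, i, l → o (letters move forward 3 places in the alphabet).
Fourth entry: 13, 3, -7, -17 → -27 (−10 each step).
Combining the parts gives (22 : diamond : o : -27).

(22 : diamond : o : -27)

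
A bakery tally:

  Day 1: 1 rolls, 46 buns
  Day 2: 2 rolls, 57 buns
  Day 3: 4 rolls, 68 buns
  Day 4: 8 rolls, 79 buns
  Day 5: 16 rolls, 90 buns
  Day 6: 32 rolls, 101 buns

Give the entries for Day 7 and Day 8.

64 rolls, 112 buns; 128 rolls, 123 buns

Rolls goes 1, 2, 4, 8, 16, 32 → 64 → 128 (×2 each step).
Buns goes 46, 57, 68, 79, 90, 101 → 112 → 123 (+11 each step).
Putting the parts together: 64 rolls, 112 buns and then 128 rolls, 123 buns.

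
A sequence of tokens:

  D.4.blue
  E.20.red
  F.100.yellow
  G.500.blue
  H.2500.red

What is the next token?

I.12500.yellow

Letter — letters move forward 1 place in the alphabet: D, E, F, G, H → I.
Second component — ×5 each step: 4, 20, 100, 500, 2500 → 12500.
Colour: repeats blue → red → yellow; blue, red, yellow, blue, red → yellow.
Combining the parts gives I.12500.yellow.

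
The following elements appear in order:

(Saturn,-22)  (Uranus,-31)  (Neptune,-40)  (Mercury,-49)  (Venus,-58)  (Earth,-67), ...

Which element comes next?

Planet: runs through the planets Mercury→Neptune; Saturn, Uranus, Neptune, Mercury, Venus, Earth → Mars.
Second slot: −9 each step; -22, -31, -40, -49, -58, -67 → -76.
Putting it together: (Mars,-76).

(Mars,-76)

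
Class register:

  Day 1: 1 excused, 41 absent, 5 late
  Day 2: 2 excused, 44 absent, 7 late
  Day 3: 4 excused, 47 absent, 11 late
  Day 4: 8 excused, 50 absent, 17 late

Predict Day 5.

Excused: ×2 each step, so 1, 2, 4, 8 → 16.
Absent — +3 each step: 41, 44, 47, 50 → 53.
Late goes 5, 7, 11, 17 → 25 (differences are 2, 4, 6, … (increasing by 2 each time)).
Combining the parts gives 16 excused, 53 absent, 25 late.

16 excused, 53 absent, 25 late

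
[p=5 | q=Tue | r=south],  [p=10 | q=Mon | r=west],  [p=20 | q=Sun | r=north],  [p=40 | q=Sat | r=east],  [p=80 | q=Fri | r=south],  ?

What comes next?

P goes 5, 10, 20, 40, 80 → 160 (×2 each step).
Q: runs backward through the weekdays Mon→Sun; Tue, Mon, Sun, Sat, Fri → Thu.
R goes south, west, north, east, south → west (repeats south → west → north → east).
Combining the parts gives [p=160 | q=Thu | r=west].

[p=160 | q=Thu | r=west]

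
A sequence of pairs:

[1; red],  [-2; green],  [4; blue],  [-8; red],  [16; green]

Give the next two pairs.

[-32; blue], [64; red]

First part goes 1, -2, 4, -8, 16 → -32 → 64 (×(-2) each step).
Colour — repeats red → green → blue: red, green, blue, red, green → blue → red.
Putting the parts together: [-32; blue] and then [64; red].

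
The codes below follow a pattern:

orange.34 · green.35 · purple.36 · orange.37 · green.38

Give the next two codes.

Colour: repeats orange → green → purple, so orange, green, purple, orange, green → purple → orange.
For the second component, +1 each step: 34, 35, 36, 37, 38 → 39 → 40.
Putting the parts together: purple.39 and then orange.40.

purple.39 then orange.40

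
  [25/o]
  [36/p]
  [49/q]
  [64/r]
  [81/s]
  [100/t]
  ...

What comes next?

For the first entry, perfect squares: 5², 6², 7², …: 25, 36, 49, 64, 81, 100 → 121.
Letter: letters move forward 1 place in the alphabet; o, p, q, r, s, t → u.
Putting it together: [121/u].

[121/u]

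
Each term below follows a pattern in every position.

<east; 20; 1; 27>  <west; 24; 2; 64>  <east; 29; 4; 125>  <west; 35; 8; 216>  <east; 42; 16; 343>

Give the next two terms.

<west; 50; 32; 512>, <east; 59; 64; 729>

Direction goes east, west, east, west, east → west → east (alternates east ↔ west).
Second component — differences are 4, 5, 6, … (increasing by 1 each time): 20, 24, 29, 35, 42 → 50 → 59.
For the third component, ×2 each step: 1, 2, 4, 8, 16 → 32 → 64.
Fourth component — perfect cubes: 3³, 4³, 5³, …: 27, 64, 125, 216, 343 → 512 → 729.
Putting the parts together: <west; 50; 32; 512> and then <east; 59; 64; 729>.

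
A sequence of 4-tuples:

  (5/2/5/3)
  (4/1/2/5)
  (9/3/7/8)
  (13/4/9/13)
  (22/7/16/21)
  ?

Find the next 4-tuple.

(35/11/25/34)

First value: 5, 4, 9, 13, 22 → 35 (each term is the sum of the two before it).
Second value: 2, 1, 3, 4, 7 → 11 (each term is the sum of the two before it).
Third value: each term is the sum of the two before it, so 5, 2, 7, 9, 16 → 25.
Fourth value: each term is the sum of the two before it; 3, 5, 8, 13, 21 → 34.
Putting it together: (35/11/25/34).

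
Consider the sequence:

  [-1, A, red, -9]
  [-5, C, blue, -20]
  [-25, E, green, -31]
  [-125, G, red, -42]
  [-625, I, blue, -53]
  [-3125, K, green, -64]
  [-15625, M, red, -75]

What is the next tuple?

For the first component, ×5 each step: -1, -5, -25, -125, -625, -3125, -15625 → -78125.
Letter goes A, C, E, G, I, K, M → O (letters move forward 2 places in the alphabet).
Colour: repeats red → blue → green; red, blue, green, red, blue, green, red → blue.
Fourth component: -9, -20, -31, -42, -53, -64, -75 → -86 (−11 each step).
Putting it together: [-78125, O, blue, -86].

[-78125, O, blue, -86]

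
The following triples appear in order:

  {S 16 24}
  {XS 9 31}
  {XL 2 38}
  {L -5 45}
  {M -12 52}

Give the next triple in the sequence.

{S -19 59}

Size: runs backward through clothing sizes XS→XL, so S, XS, XL, L, M → S.
Second part: −7 each step, so 16, 9, 2, -5, -12 → -19.
Third part: 24, 31, 38, 45, 52 → 59 (together with the second part always sums to 40).
Combining the parts gives {S -19 59}.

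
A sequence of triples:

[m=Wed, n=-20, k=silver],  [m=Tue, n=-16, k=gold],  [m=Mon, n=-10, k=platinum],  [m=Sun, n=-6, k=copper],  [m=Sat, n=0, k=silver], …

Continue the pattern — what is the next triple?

[m=Fri, n=4, k=gold]

For the m, runs backward through the weekdays Mon→Sun: Wed, Tue, Mon, Sun, Sat → Fri.
N — alternating steps +4, +6, +4, +6, …: -20, -16, -10, -6, 0 → 4.
K — repeats silver → gold → platinum → copper: silver, gold, platinum, copper, silver → gold.
Combining the parts gives [m=Fri, n=4, k=gold].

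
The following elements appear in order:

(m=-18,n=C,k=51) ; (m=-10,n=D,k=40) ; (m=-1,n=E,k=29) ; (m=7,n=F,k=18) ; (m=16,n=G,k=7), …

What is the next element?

(m=24,n=H,k=-4)

M goes -18, -10, -1, 7, 16 → 24 (alternating steps +8, +9, +8, +9, …).
For the n, letters move forward 1 place in the alphabet: C, D, E, F, G → H.
K: −11 each step; 51, 40, 29, 18, 7 → -4.
So the next element is (m=24,n=H,k=-4).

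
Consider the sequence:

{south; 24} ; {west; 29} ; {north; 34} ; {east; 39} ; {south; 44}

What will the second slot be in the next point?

49

For the second slot, +5 each step: 24, 29, 34, 39, 44 → 49.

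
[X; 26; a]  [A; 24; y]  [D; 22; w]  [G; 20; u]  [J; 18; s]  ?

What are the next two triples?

[M; 16; q], [P; 14; o]

First letter: letters move forward 3 places in the alphabet, wrapping Z→A; X, A, D, G, J → M → P.
For the second slot, −2 each step: 26, 24, 22, 20, 18 → 16 → 14.
For the second letter, letters move back 2 places in the alphabet, wrapping A→Z: a, y, w, u, s → q → o.
Putting the parts together: [M; 16; q] and then [P; 14; o].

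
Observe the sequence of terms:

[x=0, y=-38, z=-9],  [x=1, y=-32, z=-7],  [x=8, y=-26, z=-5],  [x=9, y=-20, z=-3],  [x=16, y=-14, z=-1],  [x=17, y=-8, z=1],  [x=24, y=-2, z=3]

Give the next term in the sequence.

[x=25, y=4, z=5]

X goes 0, 1, 8, 9, 16, 17, 24 → 25 (alternating steps +1, +7, +1, +7, …).
Y: -38, -32, -26, -20, -14, -8, -2 → 4 (+6 each step).
Z — +2 each step: -9, -7, -5, -3, -1, 1, 3 → 5.
Combining the parts gives [x=25, y=4, z=5].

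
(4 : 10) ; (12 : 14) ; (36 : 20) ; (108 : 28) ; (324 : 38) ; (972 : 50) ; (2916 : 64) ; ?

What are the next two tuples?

(8748 : 80), (26244 : 98)

First part: 4, 12, 36, 108, 324, 972, 2916 → 8748 → 26244 (×3 each step).
For the second part, differences are 4, 6, 8, … (increasing by 2 each time): 10, 14, 20, 28, 38, 50, 64 → 80 → 98.
Putting the parts together: (8748 : 80) and then (26244 : 98).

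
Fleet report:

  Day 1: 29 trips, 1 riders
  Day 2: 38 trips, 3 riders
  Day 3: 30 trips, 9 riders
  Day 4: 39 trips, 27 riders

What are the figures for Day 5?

31 trips, 81 riders

For the trips, alternating steps +9, −8, +9, −8, …: 29, 38, 30, 39 → 31.
Riders: ×3 each step, so 1, 3, 9, 27 → 81.
Combining the parts gives 31 trips, 81 riders.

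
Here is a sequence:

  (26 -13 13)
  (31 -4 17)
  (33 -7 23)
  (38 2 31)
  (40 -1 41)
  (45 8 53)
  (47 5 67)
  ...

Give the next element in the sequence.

(52 14 83)

First value: alternating steps +5, +2, +5, +2, …, so 26, 31, 33, 38, 40, 45, 47 → 52.
Second value: alternating steps +9, −3, +9, −3, …, so -13, -4, -7, 2, -1, 8, 5 → 14.
For the third value, differences are 4, 6, 8, … (increasing by 2 each time): 13, 17, 23, 31, 41, 53, 67 → 83.
So the next element is (52 14 83).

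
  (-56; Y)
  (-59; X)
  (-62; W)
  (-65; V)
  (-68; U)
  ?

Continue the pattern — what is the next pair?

(-71; T)

First slot: -56, -59, -62, -65, -68 → -71 (−3 each step).
Letter: Y, X, W, V, U → T (letters move back 1 place in the alphabet).
Combining the parts gives (-71; T).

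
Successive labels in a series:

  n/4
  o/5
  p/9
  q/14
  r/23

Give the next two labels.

Letter: letters move forward 1 place in the alphabet, so n, o, p, q, r → s → t.
For the second component, each term is the sum of the two before it: 4, 5, 9, 14, 23 → 37 → 60.
Putting the parts together: s/37 and then t/60.

s/37, t/60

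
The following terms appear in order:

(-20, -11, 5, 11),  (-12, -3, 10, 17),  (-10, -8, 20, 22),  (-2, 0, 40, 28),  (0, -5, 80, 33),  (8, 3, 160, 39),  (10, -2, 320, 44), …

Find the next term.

First component: alternating steps +8, +2, +8, +2, …; -20, -12, -10, -2, 0, 8, 10 → 18.
Second component — alternating steps +8, −5, +8, −5, …: -11, -3, -8, 0, -5, 3, -2 → 6.
Third component: ×2 each step, so 5, 10, 20, 40, 80, 160, 320 → 640.
Fourth component: 11, 17, 22, 28, 33, 39, 44 → 50 (alternating steps +6, +5, +6, +5, …).
So the next term is (18, 6, 640, 50).

(18, 6, 640, 50)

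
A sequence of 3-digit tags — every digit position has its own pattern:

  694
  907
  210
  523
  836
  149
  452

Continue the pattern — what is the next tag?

765

First digit — +3 each step, mod 10: 6, 9, 2, 5, 8, 1, 4 → 7.
Second digit: +1 each step, mod 10, so 9, 0, 1, 2, 3, 4, 5 → 6.
Third digit: +3 each step, mod 10; 4, 7, 0, 3, 6, 9, 2 → 5.
Putting it together: 765.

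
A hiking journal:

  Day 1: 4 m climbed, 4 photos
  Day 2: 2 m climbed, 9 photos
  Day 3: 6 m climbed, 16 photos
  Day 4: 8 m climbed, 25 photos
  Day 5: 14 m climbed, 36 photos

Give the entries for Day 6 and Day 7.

22 m climbed, 49 photos; 36 m climbed, 64 photos

For the m climbed, each term is the sum of the two before it: 4, 2, 6, 8, 14 → 22 → 36.
Photos: perfect squares: 2², 3², 4², …; 4, 9, 16, 25, 36 → 49 → 64.
Putting the parts together: 22 m climbed, 49 photos and then 36 m climbed, 64 photos.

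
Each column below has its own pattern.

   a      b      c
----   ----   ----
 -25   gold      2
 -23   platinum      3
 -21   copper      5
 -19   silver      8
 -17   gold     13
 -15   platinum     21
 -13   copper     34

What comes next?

Column a: -25, -23, -21, -19, -17, -15, -13 → -11 (+2 each step).
Column b: gold, platinum, copper, silver, gold, platinum, copper → silver (repeats gold → platinum → copper → silver).
Column c: 2, 3, 5, 8, 13, 21, 34 → 55 (each term is the sum of the two before it).
So the next line is -11  silver  55.

-11  silver  55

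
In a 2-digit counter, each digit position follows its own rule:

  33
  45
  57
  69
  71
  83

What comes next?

95

First digit: +1 each step, mod 10; 3, 4, 5, 6, 7, 8 → 9.
Second digit: +2 each step, mod 10; 3, 5, 7, 9, 1, 3 → 5.
Combining the parts gives 95.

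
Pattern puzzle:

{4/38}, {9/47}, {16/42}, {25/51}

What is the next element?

For the first value, perfect squares: 2², 3², 4², …: 4, 9, 16, 25 → 36.
Second value: 38, 47, 42, 51 → 46 (alternating steps +9, −5, +9, −5, …).
So the next element is {36/46}.

{36/46}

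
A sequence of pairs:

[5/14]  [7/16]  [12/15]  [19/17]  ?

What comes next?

[31/16]

First part goes 5, 7, 12, 19 → 31 (each term is the sum of the two before it).
Second part goes 14, 16, 15, 17 → 16 (alternating steps +2, −1, +2, −1, …).
So the next pair is [31/16].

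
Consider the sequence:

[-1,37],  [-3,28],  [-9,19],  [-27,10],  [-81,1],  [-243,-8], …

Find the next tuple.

[-729,-17]

First component: ×3 each step; -1, -3, -9, -27, -81, -243 → -729.
Second component: −9 each step; 37, 28, 19, 10, 1, -8 → -17.
Combining the parts gives [-729,-17].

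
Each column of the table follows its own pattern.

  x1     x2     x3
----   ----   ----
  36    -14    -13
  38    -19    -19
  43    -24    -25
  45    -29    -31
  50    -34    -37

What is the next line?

Column x1: alternating steps +2, +5, +2, +5, …, so 36, 38, 43, 45, 50 → 52.
Column x2 — −5 each step: -14, -19, -24, -29, -34 → -39.
For the column x3, −6 each step: -13, -19, -25, -31, -37 → -43.
Combining the parts gives 52  -39  -43.

52  -39  -43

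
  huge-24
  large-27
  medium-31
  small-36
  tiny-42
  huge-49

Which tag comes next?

Size goes huge, large, medium, small, tiny, huge → large (repeats huge → large → medium → small → tiny).
Second component: differences are 3, 4, 5, … (increasing by 1 each time); 24, 27, 31, 36, 42, 49 → 57.
Combining the parts gives large-57.

large-57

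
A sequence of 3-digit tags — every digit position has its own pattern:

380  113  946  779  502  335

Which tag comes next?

168

First digit: −2 each step, mod 10, so 3, 1, 9, 7, 5, 3 → 1.
Second digit: 8, 1, 4, 7, 0, 3 → 6 (+3 each step, mod 10).
For the third digit, +3 each step, mod 10: 0, 3, 6, 9, 2, 5 → 8.
Putting it together: 168.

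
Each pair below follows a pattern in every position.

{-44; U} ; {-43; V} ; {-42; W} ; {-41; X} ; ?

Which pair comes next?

First slot: -44, -43, -42, -41 → -40 (+1 each step).
Letter: U, V, W, X → Y (letters move forward 1 place in the alphabet).
Combining the parts gives {-40; Y}.

{-40; Y}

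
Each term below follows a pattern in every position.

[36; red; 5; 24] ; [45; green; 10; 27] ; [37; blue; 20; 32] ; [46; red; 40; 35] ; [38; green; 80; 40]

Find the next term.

First slot: alternating steps +9, −8, +9, −8, …, so 36, 45, 37, 46, 38 → 47.
Colour: repeats red → green → blue; red, green, blue, red, green → blue.
Third slot goes 5, 10, 20, 40, 80 → 160 (×2 each step).
Fourth slot goes 24, 27, 32, 35, 40 → 43 (alternating steps +3, +5, +3, +5, …).
Putting it together: [47; blue; 160; 43].

[47; blue; 160; 43]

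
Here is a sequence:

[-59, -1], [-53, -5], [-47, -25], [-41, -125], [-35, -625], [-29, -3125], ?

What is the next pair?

[-23, -15625]

For the first component, +6 each step: -59, -53, -47, -41, -35, -29 → -23.
Second component — ×5 each step: -1, -5, -25, -125, -625, -3125 → -15625.
So the next pair is [-23, -15625].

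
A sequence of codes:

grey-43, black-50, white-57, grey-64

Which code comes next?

Shade — repeats grey → black → white: grey, black, white, grey → black.
Second component — +7 each step: 43, 50, 57, 64 → 71.
Putting it together: black-71.

black-71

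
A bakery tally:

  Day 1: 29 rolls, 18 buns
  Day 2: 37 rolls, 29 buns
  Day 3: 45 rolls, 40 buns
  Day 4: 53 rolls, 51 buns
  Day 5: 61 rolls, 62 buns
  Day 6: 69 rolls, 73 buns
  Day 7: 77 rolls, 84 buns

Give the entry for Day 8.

85 rolls, 95 buns

Rolls — +8 each step: 29, 37, 45, 53, 61, 69, 77 → 85.
Buns: 18, 29, 40, 51, 62, 73, 84 → 95 (+11 each step).
Putting it together: 85 rolls, 95 buns.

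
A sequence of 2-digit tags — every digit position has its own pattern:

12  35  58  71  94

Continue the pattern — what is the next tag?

First digit: 1, 3, 5, 7, 9 → 1 (+2 each step, mod 10).
Second digit — +3 each step, mod 10: 2, 5, 8, 1, 4 → 7.
So the next tag is 17.

17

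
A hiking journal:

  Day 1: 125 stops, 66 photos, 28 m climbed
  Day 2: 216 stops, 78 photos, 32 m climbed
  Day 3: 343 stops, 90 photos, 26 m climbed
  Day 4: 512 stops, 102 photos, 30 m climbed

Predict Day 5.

729 stops, 114 photos, 24 m climbed

Stops — perfect cubes: 5³, 6³, 7³, …: 125, 216, 343, 512 → 729.
Photos — +12 each step: 66, 78, 90, 102 → 114.
M climbed: alternating steps +4, −6, +4, −6, …; 28, 32, 26, 30 → 24.
Putting it together: 729 stops, 114 photos, 24 m climbed.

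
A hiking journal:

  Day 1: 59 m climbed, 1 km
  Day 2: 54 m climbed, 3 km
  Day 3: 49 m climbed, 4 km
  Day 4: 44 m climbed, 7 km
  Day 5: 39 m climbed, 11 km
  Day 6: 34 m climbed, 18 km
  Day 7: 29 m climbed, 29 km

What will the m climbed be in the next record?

M climbed — −5 each step: 59, 54, 49, 44, 39, 34, 29 → 24.
Km: 1, 3, 4, 7, 11, 18, 29 → 47 (each term is the sum of the two before it).

24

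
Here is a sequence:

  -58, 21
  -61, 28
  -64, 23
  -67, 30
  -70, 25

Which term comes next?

-73, 32

First part: −3 each step, so -58, -61, -64, -67, -70 → -73.
Second part: alternating steps +7, −5, +7, −5, …; 21, 28, 23, 30, 25 → 32.
So the next term is -73, 32.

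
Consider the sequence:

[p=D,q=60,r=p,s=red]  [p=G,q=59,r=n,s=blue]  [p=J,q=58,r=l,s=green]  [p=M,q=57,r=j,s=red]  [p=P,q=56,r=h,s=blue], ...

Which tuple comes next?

P: letters move forward 3 places in the alphabet, so D, G, J, M, P → S.
Q: −1 each step; 60, 59, 58, 57, 56 → 55.
R: letters move back 2 places in the alphabet, so p, n, l, j, h → f.
S — repeats red → blue → green: red, blue, green, red, blue → green.
Combining the parts gives [p=S,q=55,r=f,s=green].

[p=S,q=55,r=f,s=green]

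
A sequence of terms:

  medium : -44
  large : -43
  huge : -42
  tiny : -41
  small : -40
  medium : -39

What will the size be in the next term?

large

Size: repeats medium → large → huge → tiny → small, so medium, large, huge, tiny, small, medium → large.
Second part: -44, -43, -42, -41, -40, -39 → -38 (+1 each step).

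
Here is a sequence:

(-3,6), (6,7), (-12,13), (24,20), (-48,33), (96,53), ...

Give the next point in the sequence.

(-192,86)

For the first part, ×(-2) each step: -3, 6, -12, 24, -48, 96 → -192.
Second part: each term is the sum of the two before it, so 6, 7, 13, 20, 33, 53 → 86.
Putting it together: (-192,86).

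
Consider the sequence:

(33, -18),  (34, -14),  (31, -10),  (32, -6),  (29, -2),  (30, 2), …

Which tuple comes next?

(27, 6)

First part: alternating steps +1, −3, +1, −3, …; 33, 34, 31, 32, 29, 30 → 27.
Second part goes -18, -14, -10, -6, -2, 2 → 6 (+4 each step).
Combining the parts gives (27, 6).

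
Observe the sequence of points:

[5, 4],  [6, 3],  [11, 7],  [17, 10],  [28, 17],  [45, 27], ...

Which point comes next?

First component — each term is the sum of the two before it: 5, 6, 11, 17, 28, 45 → 73.
Second component: each term is the sum of the two before it; 4, 3, 7, 10, 17, 27 → 44.
Putting it together: [73, 44].

[73, 44]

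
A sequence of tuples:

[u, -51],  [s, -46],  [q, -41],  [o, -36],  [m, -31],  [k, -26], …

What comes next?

[i, -21]

For the letter, letters move back 2 places in the alphabet: u, s, q, o, m, k → i.
Second slot goes -51, -46, -41, -36, -31, -26 → -21 (+5 each step).
So the next tuple is [i, -21].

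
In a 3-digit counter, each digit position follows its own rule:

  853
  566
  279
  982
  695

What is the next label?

308

First digit: 8, 5, 2, 9, 6 → 3 (−3 each step, mod 10).
Second digit goes 5, 6, 7, 8, 9 → 0 (+1 each step, mod 10).
For the third digit, +3 each step, mod 10: 3, 6, 9, 2, 5 → 8.
So the next label is 308.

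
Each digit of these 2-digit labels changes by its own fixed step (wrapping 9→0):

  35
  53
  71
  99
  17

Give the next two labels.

35 then 53

First digit — +2 each step, mod 10: 3, 5, 7, 9, 1 → 3 → 5.
Second digit — −2 each step, mod 10: 5, 3, 1, 9, 7 → 5 → 3.
So the next two labels are 35 and 53.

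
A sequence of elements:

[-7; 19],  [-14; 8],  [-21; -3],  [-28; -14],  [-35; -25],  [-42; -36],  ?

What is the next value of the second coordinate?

Second coordinate: −11 each step, so 19, 8, -3, -14, -25, -36 → -47.

-47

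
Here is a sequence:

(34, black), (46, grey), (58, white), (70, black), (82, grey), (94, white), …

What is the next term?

(106, black)

First part — +12 each step: 34, 46, 58, 70, 82, 94 → 106.
Shade — repeats black → grey → white: black, grey, white, black, grey, white → black.
Combining the parts gives (106, black).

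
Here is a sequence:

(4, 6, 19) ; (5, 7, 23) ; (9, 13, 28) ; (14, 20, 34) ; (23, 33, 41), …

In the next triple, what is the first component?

37

First component: 4, 5, 9, 14, 23 → 37 (each term is the sum of the two before it).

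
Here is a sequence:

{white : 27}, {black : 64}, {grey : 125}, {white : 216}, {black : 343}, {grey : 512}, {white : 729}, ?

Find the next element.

For the shade, repeats white → black → grey: white, black, grey, white, black, grey, white → black.
Second value — perfect cubes: 3³, 4³, 5³, …: 27, 64, 125, 216, 343, 512, 729 → 1000.
Combining the parts gives {black : 1000}.

{black : 1000}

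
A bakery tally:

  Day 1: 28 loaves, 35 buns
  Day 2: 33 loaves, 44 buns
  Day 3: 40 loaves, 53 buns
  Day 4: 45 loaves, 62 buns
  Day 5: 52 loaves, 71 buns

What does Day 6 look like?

Loaves: alternating steps +5, +7, +5, +7, …; 28, 33, 40, 45, 52 → 57.
Buns: +9 each step, so 35, 44, 53, 62, 71 → 80.
So the next record is 57 loaves, 80 buns.

57 loaves, 80 buns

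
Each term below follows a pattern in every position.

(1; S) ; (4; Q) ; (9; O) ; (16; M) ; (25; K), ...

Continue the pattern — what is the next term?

(36; I)

First part: perfect squares: 1², 2², 3², …; 1, 4, 9, 16, 25 → 36.
Letter — letters move back 2 places in the alphabet: S, Q, O, M, K → I.
So the next term is (36; I).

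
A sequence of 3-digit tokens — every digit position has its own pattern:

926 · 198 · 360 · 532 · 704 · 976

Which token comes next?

For the first digit, +2 each step, mod 10: 9, 1, 3, 5, 7, 9 → 1.
Second digit: −3 each step, mod 10; 2, 9, 6, 3, 0, 7 → 4.
For the third digit, +2 each step, mod 10: 6, 8, 0, 2, 4, 6 → 8.
So the next token is 148.

148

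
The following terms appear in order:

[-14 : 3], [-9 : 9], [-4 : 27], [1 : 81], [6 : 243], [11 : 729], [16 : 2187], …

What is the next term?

[21 : 6561]

First component: -14, -9, -4, 1, 6, 11, 16 → 21 (+5 each step).
Second component — ×3 each step: 3, 9, 27, 81, 243, 729, 2187 → 6561.
So the next term is [21 : 6561].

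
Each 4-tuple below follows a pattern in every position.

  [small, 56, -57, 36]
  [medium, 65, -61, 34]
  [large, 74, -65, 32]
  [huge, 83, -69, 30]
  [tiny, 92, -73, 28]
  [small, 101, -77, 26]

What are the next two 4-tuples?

Size: repeats small → medium → large → huge → tiny, so small, medium, large, huge, tiny, small → medium → large.
Second entry goes 56, 65, 74, 83, 92, 101 → 110 → 119 (+9 each step).
Third entry: -57, -61, -65, -69, -73, -77 → -81 → -85 (−4 each step).
For the fourth entry, −2 each step: 36, 34, 32, 30, 28, 26 → 24 → 22.
Putting the parts together: [medium, 110, -81, 24] and then [large, 119, -85, 22].

[medium, 110, -81, 24], [large, 119, -85, 22]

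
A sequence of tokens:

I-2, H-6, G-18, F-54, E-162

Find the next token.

For the letter, letters move back 1 place in the alphabet: I, H, G, F, E → D.
Second component goes 2, 6, 18, 54, 162 → 486 (×3 each step).
Combining the parts gives D-486.

D-486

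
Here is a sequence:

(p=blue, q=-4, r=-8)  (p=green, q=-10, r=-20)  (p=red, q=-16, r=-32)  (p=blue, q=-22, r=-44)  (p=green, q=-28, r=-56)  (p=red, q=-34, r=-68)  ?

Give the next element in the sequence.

(p=blue, q=-40, r=-80)

P: repeats blue → green → red; blue, green, red, blue, green, red → blue.
Q: -4, -10, -16, -22, -28, -34 → -40 (−6 each step).
R goes -8, -20, -32, -44, -56, -68 → -80 (always 2 × the q).
Putting it together: (p=blue, q=-40, r=-80).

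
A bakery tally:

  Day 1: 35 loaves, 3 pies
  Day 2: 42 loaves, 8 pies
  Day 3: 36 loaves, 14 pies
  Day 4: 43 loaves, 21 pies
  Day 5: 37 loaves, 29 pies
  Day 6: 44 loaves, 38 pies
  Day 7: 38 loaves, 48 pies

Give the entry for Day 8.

Loaves: alternating steps +7, −6, +7, −6, …, so 35, 42, 36, 43, 37, 44, 38 → 45.
Pies goes 3, 8, 14, 21, 29, 38, 48 → 59 (differences are 5, 6, 7, … (increasing by 1 each time)).
So the next record is 45 loaves, 59 pies.

45 loaves, 59 pies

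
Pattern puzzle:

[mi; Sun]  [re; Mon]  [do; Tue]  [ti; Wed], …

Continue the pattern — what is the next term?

Note: mi, re, do, ti → la (runs backward through the solfège scale do→ti).
Day: Sun, Mon, Tue, Wed → Thu (runs through the weekdays Mon→Sun).
So the next term is [la; Thu].

[la; Thu]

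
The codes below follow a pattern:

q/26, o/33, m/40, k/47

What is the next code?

i/54

Letter — letters move back 2 places in the alphabet: q, o, m, k → i.
Second component: +7 each step, so 26, 33, 40, 47 → 54.
So the next code is i/54.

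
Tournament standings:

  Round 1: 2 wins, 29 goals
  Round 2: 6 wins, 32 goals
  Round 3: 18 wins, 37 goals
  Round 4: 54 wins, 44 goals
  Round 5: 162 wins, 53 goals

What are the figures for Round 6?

486 wins, 64 goals

Wins — ×3 each step: 2, 6, 18, 54, 162 → 486.
Goals goes 29, 32, 37, 44, 53 → 64 (differences are 3, 5, 7, … (increasing by 2 each time)).
Combining the parts gives 486 wins, 64 goals.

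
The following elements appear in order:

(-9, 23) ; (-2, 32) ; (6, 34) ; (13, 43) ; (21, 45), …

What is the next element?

First entry: -9, -2, 6, 13, 21 → 28 (alternating steps +7, +8, +7, +8, …).
Second entry: alternating steps +9, +2, +9, +2, …; 23, 32, 34, 43, 45 → 54.
Combining the parts gives (28, 54).

(28, 54)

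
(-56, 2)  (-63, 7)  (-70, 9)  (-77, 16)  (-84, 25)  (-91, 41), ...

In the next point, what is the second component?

66

Second component: each term is the sum of the two before it; 2, 7, 9, 16, 25, 41 → 66.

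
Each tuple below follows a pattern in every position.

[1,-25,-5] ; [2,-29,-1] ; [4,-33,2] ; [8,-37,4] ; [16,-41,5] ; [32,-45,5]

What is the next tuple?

For the first entry, ×2 each step: 1, 2, 4, 8, 16, 32 → 64.
For the second entry, −4 each step: -25, -29, -33, -37, -41, -45 → -49.
Third entry: differences are 4, 3, 2, … (decreasing by 1 each time); -5, -1, 2, 4, 5, 5 → 4.
Combining the parts gives [64,-49,4].

[64,-49,4]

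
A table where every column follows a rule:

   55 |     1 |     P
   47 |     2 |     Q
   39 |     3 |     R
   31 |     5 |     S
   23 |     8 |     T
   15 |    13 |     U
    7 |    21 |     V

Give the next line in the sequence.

First component: −8 each step, so 55, 47, 39, 31, 23, 15, 7 → -1.
For the second component, each term is the sum of the two before it: 1, 2, 3, 5, 8, 13, 21 → 34.
Letter: letters move forward 1 place in the alphabet; P, Q, R, S, T, U, V → W.
Combining the parts gives -1  34  W.

-1  34  W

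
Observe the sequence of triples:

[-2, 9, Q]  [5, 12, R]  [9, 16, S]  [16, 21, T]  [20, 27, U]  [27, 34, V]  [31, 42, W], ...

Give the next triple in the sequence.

First component: alternating steps +7, +4, +7, +4, …; -2, 5, 9, 16, 20, 27, 31 → 38.
For the second component, differences are 3, 4, 5, … (increasing by 1 each time): 9, 12, 16, 21, 27, 34, 42 → 51.
Letter: letters move forward 1 place in the alphabet; Q, R, S, T, U, V, W → X.
So the next triple is [38, 51, X].

[38, 51, X]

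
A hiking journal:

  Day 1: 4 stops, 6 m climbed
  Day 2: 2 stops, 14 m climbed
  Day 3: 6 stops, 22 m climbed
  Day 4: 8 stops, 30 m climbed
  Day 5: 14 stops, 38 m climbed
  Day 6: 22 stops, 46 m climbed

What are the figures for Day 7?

36 stops, 54 m climbed

Stops goes 4, 2, 6, 8, 14, 22 → 36 (each term is the sum of the two before it).
M climbed — +8 each step: 6, 14, 22, 30, 38, 46 → 54.
Putting it together: 36 stops, 54 m climbed.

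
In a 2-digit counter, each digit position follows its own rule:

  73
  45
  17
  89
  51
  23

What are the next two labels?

First digit — −3 each step, mod 10: 7, 4, 1, 8, 5, 2 → 9 → 6.
Second digit: +2 each step, mod 10; 3, 5, 7, 9, 1, 3 → 5 → 7.
So the next two labels are 95 and 67.

95 then 67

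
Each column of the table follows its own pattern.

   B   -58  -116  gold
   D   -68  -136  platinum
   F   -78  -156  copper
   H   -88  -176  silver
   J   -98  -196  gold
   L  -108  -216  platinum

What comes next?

N  -118  -236  copper

Letter goes B, D, F, H, J, L → N (letters move forward 2 places in the alphabet).
Second component — −10 each step: -58, -68, -78, -88, -98, -108 → -118.
Third component: -116, -136, -156, -176, -196, -216 → -236 (always 2 × the second component).
Metal — repeats gold → platinum → copper → silver: gold, platinum, copper, silver, gold, platinum → copper.
Combining the parts gives N  -118  -236  copper.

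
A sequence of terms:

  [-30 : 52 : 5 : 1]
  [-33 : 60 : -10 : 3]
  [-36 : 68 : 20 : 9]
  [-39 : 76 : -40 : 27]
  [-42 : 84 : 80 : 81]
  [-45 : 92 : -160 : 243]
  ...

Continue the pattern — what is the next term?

[-48 : 100 : 320 : 729]

First coordinate — −3 each step: -30, -33, -36, -39, -42, -45 → -48.
Second coordinate: +8 each step; 52, 60, 68, 76, 84, 92 → 100.
For the third coordinate, ×(-2) each step: 5, -10, 20, -40, 80, -160 → 320.
Fourth coordinate goes 1, 3, 9, 27, 81, 243 → 729 (×3 each step).
Combining the parts gives [-48 : 100 : 320 : 729].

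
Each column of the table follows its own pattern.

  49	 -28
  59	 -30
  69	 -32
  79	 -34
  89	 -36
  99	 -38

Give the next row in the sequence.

109  -40

First component — +10 each step: 49, 59, 69, 79, 89, 99 → 109.
For the second component, −2 each step: -28, -30, -32, -34, -36, -38 → -40.
Combining the parts gives 109  -40.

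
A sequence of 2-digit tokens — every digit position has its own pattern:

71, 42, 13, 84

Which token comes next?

55

First digit goes 7, 4, 1, 8 → 5 (−3 each step, mod 10).
Second digit — +1 each step, mod 10: 1, 2, 3, 4 → 5.
So the next token is 55.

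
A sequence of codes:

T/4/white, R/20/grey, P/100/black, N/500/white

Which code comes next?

L/2500/grey

Letter: letters move back 2 places in the alphabet; T, R, P, N → L.
Second component: ×5 each step, so 4, 20, 100, 500 → 2500.
Shade: repeats white → grey → black; white, grey, black, white → grey.
Combining the parts gives L/2500/grey.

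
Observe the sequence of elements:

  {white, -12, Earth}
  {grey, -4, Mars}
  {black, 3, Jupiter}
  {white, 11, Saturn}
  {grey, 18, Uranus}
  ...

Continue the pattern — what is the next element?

{black, 26, Neptune}

Shade goes white, grey, black, white, grey → black (repeats white → grey → black).
Second slot goes -12, -4, 3, 11, 18 → 26 (alternating steps +8, +7, +8, +7, …).
Planet: Earth, Mars, Jupiter, Saturn, Uranus → Neptune (runs through the planets Mercury→Neptune).
Combining the parts gives {black, 26, Neptune}.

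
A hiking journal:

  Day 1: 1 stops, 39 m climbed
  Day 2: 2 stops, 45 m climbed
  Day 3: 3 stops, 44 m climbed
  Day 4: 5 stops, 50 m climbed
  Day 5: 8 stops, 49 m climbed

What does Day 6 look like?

13 stops, 55 m climbed

Stops: each term is the sum of the two before it, so 1, 2, 3, 5, 8 → 13.
M climbed: alternating steps +6, −1, +6, −1, …, so 39, 45, 44, 50, 49 → 55.
So the next line is 13 stops, 55 m climbed.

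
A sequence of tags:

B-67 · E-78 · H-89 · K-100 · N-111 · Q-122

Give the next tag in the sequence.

T-133

Letter goes B, E, H, K, N, Q → T (letters move forward 3 places in the alphabet).
Second component — +11 each step: 67, 78, 89, 100, 111, 122 → 133.
Putting it together: T-133.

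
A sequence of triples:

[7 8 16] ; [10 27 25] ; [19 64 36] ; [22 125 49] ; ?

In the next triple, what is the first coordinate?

First coordinate goes 7, 10, 19, 22 → 31 (alternating steps +3, +9, +3, +9, …).

31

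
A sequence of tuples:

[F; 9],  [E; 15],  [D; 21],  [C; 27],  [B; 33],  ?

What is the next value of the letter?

A

Letter goes F, E, D, C, B → A (letters move back 1 place in the alphabet).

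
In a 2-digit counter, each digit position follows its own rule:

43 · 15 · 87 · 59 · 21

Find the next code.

For the first digit, −3 each step, mod 10: 4, 1, 8, 5, 2 → 9.
For the second digit, +2 each step, mod 10: 3, 5, 7, 9, 1 → 3.
Combining the parts gives 93.

93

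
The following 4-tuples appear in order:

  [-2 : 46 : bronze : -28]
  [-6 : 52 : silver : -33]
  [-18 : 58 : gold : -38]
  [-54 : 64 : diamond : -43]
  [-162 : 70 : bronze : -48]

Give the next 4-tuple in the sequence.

[-486 : 76 : silver : -53]

First slot: ×3 each step, so -2, -6, -18, -54, -162 → -486.
Second slot: +6 each step; 46, 52, 58, 64, 70 → 76.
Rank: repeats bronze → silver → gold → diamond, so bronze, silver, gold, diamond, bronze → silver.
Fourth slot: −5 each step; -28, -33, -38, -43, -48 → -53.
So the next 4-tuple is [-486 : 76 : silver : -53].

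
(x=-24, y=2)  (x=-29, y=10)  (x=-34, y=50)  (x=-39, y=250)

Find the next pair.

For the x, −5 each step: -24, -29, -34, -39 → -44.
Y: ×5 each step; 2, 10, 50, 250 → 1250.
So the next pair is (x=-44, y=1250).

(x=-44, y=1250)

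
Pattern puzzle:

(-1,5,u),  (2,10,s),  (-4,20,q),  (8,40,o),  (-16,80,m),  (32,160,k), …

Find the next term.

(-64,320,i)

First component goes -1, 2, -4, 8, -16, 32 → -64 (×(-2) each step).
Second component: ×2 each step, so 5, 10, 20, 40, 80, 160 → 320.
Letter: u, s, q, o, m, k → i (letters move back 2 places in the alphabet).
Putting it together: (-64,320,i).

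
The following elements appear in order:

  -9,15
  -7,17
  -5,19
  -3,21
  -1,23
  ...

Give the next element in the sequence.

First part — +2 each step: -9, -7, -5, -3, -1 → 1.
Second part goes 15, 17, 19, 21, 23 → 25 (+2 each step).
So the next element is 1,25.

1,25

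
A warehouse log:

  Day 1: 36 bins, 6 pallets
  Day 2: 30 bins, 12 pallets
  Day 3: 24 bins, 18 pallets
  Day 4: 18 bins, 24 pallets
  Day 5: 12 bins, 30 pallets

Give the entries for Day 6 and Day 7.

6 bins, 36 pallets; 0 bins, 42 pallets

Bins: −6 each step, so 36, 30, 24, 18, 12 → 6 → 0.
Pallets: together with the bins always sums to 42, so 6, 12, 18, 24, 30 → 36 → 42.
So the next two lines are 6 bins, 36 pallets and 0 bins, 42 pallets.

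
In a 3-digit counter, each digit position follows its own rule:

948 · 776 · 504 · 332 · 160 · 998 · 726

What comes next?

554

First digit: −2 each step, mod 10, so 9, 7, 5, 3, 1, 9, 7 → 5.
Second digit — +3 each step, mod 10: 4, 7, 0, 3, 6, 9, 2 → 5.
Third digit: −2 each step, mod 10; 8, 6, 4, 2, 0, 8, 6 → 4.
So the next tag is 554.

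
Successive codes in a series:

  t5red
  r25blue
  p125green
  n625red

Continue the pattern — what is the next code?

l3125blue

Letter goes t, r, p, n → l (letters move back 2 places in the alphabet).
Second component — ×5 each step: 5, 25, 125, 625 → 3125.
Colour goes red, blue, green, red → blue (repeats red → blue → green).
Combining the parts gives l3125blue.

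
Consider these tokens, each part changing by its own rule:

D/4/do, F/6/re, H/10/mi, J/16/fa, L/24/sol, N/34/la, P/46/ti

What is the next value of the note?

do

Note — runs through the solfège scale do→ti: do, re, mi, fa, sol, la, ti → do.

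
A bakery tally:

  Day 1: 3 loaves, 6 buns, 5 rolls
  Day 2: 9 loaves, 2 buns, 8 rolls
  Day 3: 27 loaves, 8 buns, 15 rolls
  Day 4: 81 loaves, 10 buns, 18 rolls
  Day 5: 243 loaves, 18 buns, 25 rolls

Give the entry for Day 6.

729 loaves, 28 buns, 28 rolls

Loaves — ×3 each step: 3, 9, 27, 81, 243 → 729.
For the buns, each term is the sum of the two before it: 6, 2, 8, 10, 18 → 28.
Rolls — alternating steps +3, +7, +3, +7, …: 5, 8, 15, 18, 25 → 28.
Combining the parts gives 729 loaves, 28 buns, 28 rolls.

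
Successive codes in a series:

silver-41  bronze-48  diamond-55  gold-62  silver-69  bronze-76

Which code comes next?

Rank: silver, bronze, diamond, gold, silver, bronze → diamond (repeats silver → bronze → diamond → gold).
Second component — +7 each step: 41, 48, 55, 62, 69, 76 → 83.
Combining the parts gives diamond-83.

diamond-83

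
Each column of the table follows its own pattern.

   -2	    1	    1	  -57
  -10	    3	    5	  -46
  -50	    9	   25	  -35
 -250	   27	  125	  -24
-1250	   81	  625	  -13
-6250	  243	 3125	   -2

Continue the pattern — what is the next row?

First component: -2, -10, -50, -250, -1250, -6250 → -31250 (×5 each step).
Second component goes 1, 3, 9, 27, 81, 243 → 729 (×3 each step).
For the third component, ×5 each step: 1, 5, 25, 125, 625, 3125 → 15625.
Fourth component — +11 each step: -57, -46, -35, -24, -13, -2 → 9.
So the next row is -31250  729  15625  9.

-31250  729  15625  9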